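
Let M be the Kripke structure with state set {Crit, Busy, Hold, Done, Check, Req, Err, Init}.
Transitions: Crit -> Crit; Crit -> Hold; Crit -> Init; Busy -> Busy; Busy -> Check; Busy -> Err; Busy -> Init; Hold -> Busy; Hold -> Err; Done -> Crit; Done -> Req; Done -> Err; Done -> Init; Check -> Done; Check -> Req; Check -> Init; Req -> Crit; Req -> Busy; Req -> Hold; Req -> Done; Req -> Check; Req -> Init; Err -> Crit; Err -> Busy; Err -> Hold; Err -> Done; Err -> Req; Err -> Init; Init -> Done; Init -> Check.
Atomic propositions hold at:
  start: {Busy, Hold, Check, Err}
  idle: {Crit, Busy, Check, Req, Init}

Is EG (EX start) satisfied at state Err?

Yes

Sat(EX start) = {s : some successor in {Busy, Hold, Check, Err}} = {Crit, Busy, Hold, Done, Req, Err, Init}
EG (EX start): greatest fixpoint, start Z0 = {Crit, Busy, Hold, Done, Req, Err, Init}, keep only states in Sat with some successor in Z. Already a fixed point.
Sat(EG (EX start)) = {Crit, Busy, Hold, Done, Req, Err, Init}
Err ∈ Sat(EG (EX start)) = {Crit, Busy, Hold, Done, Req, Err, Init}, so the formula holds at Err.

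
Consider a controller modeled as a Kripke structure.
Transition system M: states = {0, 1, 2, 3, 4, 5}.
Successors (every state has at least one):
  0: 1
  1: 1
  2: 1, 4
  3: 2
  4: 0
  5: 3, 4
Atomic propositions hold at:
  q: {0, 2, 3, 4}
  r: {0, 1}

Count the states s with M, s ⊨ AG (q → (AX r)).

Sat(AX r) = {s : every successor in {0, 1}} = {0, 1, 4}
Sat(q → (AX r)) = {0, 1, 4, 5}
AG (q → (AX r)): greatest fixpoint, start Z0 = {0, 1, 4, 5}, keep only states in Sat with every successor in Z. Z1 = {0, 1, 4}; fixed.
Sat(AG (q → (AX r))) = {0, 1, 4}
|Sat(AG (q → (AX r)))| = |{0, 1, 4}| = 3.

3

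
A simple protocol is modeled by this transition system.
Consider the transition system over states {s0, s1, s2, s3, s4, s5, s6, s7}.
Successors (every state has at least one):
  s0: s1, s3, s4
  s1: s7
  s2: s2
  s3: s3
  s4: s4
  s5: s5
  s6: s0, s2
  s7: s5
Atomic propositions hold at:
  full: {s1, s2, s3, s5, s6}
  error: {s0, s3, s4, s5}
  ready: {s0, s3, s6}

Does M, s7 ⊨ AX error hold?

Sat(AX error) = {s : every successor in {s0, s3, s4, s5}} = {s3, s4, s5, s7}
s7 ∈ Sat(AX error) = {s3, s4, s5, s7}, so the formula holds at s7.

Yes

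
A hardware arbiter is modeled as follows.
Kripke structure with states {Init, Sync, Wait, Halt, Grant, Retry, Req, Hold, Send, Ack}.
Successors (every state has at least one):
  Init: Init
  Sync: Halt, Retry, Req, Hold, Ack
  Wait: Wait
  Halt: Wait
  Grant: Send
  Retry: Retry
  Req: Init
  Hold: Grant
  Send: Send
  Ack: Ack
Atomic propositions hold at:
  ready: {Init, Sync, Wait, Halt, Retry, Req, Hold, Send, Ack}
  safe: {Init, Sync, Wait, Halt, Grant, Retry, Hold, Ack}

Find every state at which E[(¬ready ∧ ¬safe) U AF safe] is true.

Sat(¬ready) = {Grant}
Sat(¬safe) = {Req, Send}
Sat(¬ready ∧ ¬safe) = ∅
AF safe: least fixpoint, start Z0 = {Init, Sync, Wait, Halt, Grant, Retry, Hold, Ack}, add states with every successor in Z. Z1 = {Init, Sync, Wait, Halt, Grant, Retry, Req, Hold, Ack}; fixed.
Sat(AF safe) = {Init, Sync, Wait, Halt, Grant, Retry, Req, Hold, Ack}
E[(¬ready ∧ ¬safe) U AF safe]: least fixpoint, start Z0 = Sat(AF safe) = {Init, Sync, Wait, Halt, Grant, Retry, Req, Hold, Ack}, add states in Sat(¬ready ∧ ¬safe) with some successor in Z. Already a fixed point.
Sat(E[(¬ready ∧ ¬safe) U AF safe]) = {Init, Sync, Wait, Halt, Grant, Retry, Req, Hold, Ack}

{Init, Sync, Wait, Halt, Grant, Retry, Req, Hold, Ack}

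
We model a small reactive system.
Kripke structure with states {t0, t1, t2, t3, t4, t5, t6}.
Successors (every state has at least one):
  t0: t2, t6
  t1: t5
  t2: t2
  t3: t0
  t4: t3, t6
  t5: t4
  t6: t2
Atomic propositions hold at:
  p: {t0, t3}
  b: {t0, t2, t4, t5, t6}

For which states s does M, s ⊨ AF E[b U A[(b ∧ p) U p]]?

{t0, t1, t3, t4, t5}

Sat(b ∧ p) = {t0}
A[(b ∧ p) U p]: least fixpoint, start Z0 = Sat(p) = {t0, t3}, add states in Sat(b ∧ p) with every successor in Z. Already a fixed point.
Sat(A[(b ∧ p) U p]) = {t0, t3}
E[b U A[(b ∧ p) U p]]: least fixpoint, start Z0 = Sat(A[(b ∧ p) U p]) = {t0, t3}, add states in Sat(b) with some successor in Z. Z1 = {t0, t3, t4}; Z2 = {t0, t3, t4, t5}; fixed.
Sat(E[b U A[(b ∧ p) U p]]) = {t0, t3, t4, t5}
AF E[b U A[(b ∧ p) U p]]: least fixpoint, start Z0 = {t0, t3, t4, t5}, add states with every successor in Z. Z1 = {t0, t1, t3, t4, t5}; fixed.
Sat(AF E[b U A[(b ∧ p) U p]]) = {t0, t1, t3, t4, t5}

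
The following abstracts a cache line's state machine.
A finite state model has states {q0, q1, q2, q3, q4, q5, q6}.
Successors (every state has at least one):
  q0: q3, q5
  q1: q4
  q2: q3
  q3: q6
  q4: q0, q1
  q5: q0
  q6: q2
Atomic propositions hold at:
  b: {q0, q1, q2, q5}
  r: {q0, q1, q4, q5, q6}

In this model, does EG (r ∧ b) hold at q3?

No

Sat(r ∧ b) = {q0, q1, q5}
EG (r ∧ b): greatest fixpoint, start Z0 = {q0, q1, q5}, keep only states in Sat with some successor in Z. Z1 = {q0, q5}; fixed.
Sat(EG (r ∧ b)) = {q0, q5}
q3 ∉ Sat(EG (r ∧ b)) = {q0, q5}, so the formula does not hold at q3.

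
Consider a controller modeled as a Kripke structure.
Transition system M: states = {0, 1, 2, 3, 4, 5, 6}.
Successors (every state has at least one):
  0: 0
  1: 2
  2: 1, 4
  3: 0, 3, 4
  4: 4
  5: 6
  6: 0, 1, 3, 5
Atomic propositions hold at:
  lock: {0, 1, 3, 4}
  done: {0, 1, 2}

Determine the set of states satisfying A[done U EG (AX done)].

{0}

Sat(AX done) = {s : every successor in {0, 1, 2}} = {0, 1}
EG (AX done): greatest fixpoint, start Z0 = {0, 1}, keep only states in Sat with some successor in Z. Z1 = {0}; fixed.
Sat(EG (AX done)) = {0}
A[done U EG (AX done)]: least fixpoint, start Z0 = Sat(EG (AX done)) = {0}, add states in Sat(done) with every successor in Z. Already a fixed point.
Sat(A[done U EG (AX done)]) = {0}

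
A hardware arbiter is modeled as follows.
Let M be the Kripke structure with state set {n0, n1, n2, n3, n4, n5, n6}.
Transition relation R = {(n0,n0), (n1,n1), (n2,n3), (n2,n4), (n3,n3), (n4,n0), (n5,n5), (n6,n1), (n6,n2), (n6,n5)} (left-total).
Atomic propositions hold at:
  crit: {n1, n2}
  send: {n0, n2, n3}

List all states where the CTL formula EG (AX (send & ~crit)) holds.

Sat(~crit) = {n0, n3, n4, n5, n6}
Sat(send & ~crit) = {n0, n3}
Sat(AX (send & ~crit)) = {s : every successor in {n0, n3}} = {n0, n3, n4}
EG (AX (send & ~crit)): greatest fixpoint, start Z0 = {n0, n3, n4}, keep only states in Sat with some successor in Z. Already a fixed point.
Sat(EG (AX (send & ~crit))) = {n0, n3, n4}

{n0, n3, n4}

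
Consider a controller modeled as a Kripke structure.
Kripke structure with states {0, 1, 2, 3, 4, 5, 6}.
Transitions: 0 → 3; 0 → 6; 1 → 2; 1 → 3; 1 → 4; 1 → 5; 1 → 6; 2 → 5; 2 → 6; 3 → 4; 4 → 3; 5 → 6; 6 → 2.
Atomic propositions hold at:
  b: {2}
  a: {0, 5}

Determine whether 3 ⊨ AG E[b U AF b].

AF b: least fixpoint, start Z0 = {2}, add states with every successor in Z. Z1 = {2, 6}; Z2 = {2, 5, 6}; fixed.
Sat(AF b) = {2, 5, 6}
E[b U AF b]: least fixpoint, start Z0 = Sat(AF b) = {2, 5, 6}, add states in Sat(b) with some successor in Z. Already a fixed point.
Sat(E[b U AF b]) = {2, 5, 6}
AG E[b U AF b]: greatest fixpoint, start Z0 = {2, 5, 6}, keep only states in Sat with every successor in Z. Already a fixed point.
Sat(AG E[b U AF b]) = {2, 5, 6}
3 ∉ Sat(AG E[b U AF b]) = {2, 5, 6}, so the formula does not hold at 3.

No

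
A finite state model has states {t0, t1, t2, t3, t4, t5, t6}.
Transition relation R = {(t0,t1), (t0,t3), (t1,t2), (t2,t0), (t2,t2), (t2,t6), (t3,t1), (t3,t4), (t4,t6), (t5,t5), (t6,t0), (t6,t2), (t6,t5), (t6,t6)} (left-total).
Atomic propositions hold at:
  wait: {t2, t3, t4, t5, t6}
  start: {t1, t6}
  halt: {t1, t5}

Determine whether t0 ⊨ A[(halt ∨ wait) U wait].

No

Sat(halt ∨ wait) = {t1, t2, t3, t4, t5, t6}
A[(halt ∨ wait) U wait]: least fixpoint, start Z0 = Sat(wait) = {t2, t3, t4, t5, t6}, add states in Sat(halt ∨ wait) with every successor in Z. Z1 = {t1, t2, t3, t4, t5, t6}; fixed.
Sat(A[(halt ∨ wait) U wait]) = {t1, t2, t3, t4, t5, t6}
t0 ∉ Sat(A[(halt ∨ wait) U wait]) = {t1, t2, t3, t4, t5, t6}, so the formula does not hold at t0.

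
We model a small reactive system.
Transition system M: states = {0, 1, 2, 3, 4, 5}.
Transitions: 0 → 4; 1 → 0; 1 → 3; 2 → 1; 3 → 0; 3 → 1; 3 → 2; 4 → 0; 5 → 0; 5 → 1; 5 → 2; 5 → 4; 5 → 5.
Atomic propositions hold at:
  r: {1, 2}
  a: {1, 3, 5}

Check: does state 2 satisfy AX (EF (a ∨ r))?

Yes

Sat(a ∨ r) = {1, 2, 3, 5}
EF (a ∨ r): least fixpoint, start Z0 = {1, 2, 3, 5}, add states with some successor in Z. Already a fixed point.
Sat(EF (a ∨ r)) = {1, 2, 3, 5}
Sat(AX (EF (a ∨ r))) = {s : every successor in {1, 2, 3, 5}} = {2}
2 ∈ Sat(AX (EF (a ∨ r))) = {2}, so the formula holds at 2.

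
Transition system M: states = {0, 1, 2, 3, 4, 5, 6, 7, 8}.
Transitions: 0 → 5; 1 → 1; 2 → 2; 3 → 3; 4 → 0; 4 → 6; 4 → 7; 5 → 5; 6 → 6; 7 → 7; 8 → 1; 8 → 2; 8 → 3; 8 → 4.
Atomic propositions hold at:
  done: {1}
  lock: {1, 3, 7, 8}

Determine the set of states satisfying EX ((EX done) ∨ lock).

{1, 3, 4, 7, 8}

Sat(EX done) = {s : some successor in {1}} = {1, 8}
Sat((EX done) ∨ lock) = {1, 3, 7, 8}
Sat(EX ((EX done) ∨ lock)) = {s : some successor in {1, 3, 7, 8}} = {1, 3, 4, 7, 8}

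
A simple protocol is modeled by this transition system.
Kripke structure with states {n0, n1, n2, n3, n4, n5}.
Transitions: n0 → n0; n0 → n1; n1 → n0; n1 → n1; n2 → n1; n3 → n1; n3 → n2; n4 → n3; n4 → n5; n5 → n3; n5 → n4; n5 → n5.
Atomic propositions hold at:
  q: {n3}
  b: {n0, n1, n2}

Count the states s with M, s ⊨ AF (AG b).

4

AG b: greatest fixpoint, start Z0 = {n0, n1, n2}, keep only states in Sat with every successor in Z. Already a fixed point.
Sat(AG b) = {n0, n1, n2}
AF (AG b): least fixpoint, start Z0 = {n0, n1, n2}, add states with every successor in Z. Z1 = {n0, n1, n2, n3}; fixed.
Sat(AF (AG b)) = {n0, n1, n2, n3}
|Sat(AF (AG b))| = |{n0, n1, n2, n3}| = 4.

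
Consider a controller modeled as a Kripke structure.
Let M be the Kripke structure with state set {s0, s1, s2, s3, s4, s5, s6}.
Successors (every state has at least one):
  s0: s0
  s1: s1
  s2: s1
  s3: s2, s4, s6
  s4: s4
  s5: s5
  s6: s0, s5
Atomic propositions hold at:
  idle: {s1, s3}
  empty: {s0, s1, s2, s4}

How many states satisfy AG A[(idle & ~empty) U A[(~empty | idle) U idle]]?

1

Sat(~empty) = {s3, s5, s6}
Sat(idle & ~empty) = {s3}
Sat(~empty | idle) = {s1, s3, s5, s6}
A[(~empty | idle) U idle]: least fixpoint, start Z0 = Sat(idle) = {s1, s3}, add states in Sat(~empty | idle) with every successor in Z. Already a fixed point.
Sat(A[(~empty | idle) U idle]) = {s1, s3}
A[(idle & ~empty) U A[(~empty | idle) U idle]]: least fixpoint, start Z0 = Sat(A[(~empty | idle) U idle]) = {s1, s3}, add states in Sat(idle & ~empty) with every successor in Z. Already a fixed point.
Sat(A[(idle & ~empty) U A[(~empty | idle) U idle]]) = {s1, s3}
AG A[(idle & ~empty) U A[(~empty | idle) U idle]]: greatest fixpoint, start Z0 = {s1, s3}, keep only states in Sat with every successor in Z. Z1 = {s1}; fixed.
Sat(AG A[(idle & ~empty) U A[(~empty | idle) U idle]]) = {s1}
|Sat(AG A[(idle & ~empty) U A[(~empty | idle) U idle]])| = |{s1}| = 1.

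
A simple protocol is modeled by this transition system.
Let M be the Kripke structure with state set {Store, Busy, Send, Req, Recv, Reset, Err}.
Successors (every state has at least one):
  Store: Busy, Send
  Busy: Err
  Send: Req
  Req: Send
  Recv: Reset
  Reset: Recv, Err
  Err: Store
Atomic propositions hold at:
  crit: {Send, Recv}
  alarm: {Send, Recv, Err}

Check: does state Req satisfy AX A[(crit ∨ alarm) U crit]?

Yes

Sat(crit ∨ alarm) = {Send, Recv, Err}
A[(crit ∨ alarm) U crit]: least fixpoint, start Z0 = Sat(crit) = {Send, Recv}, add states in Sat(crit ∨ alarm) with every successor in Z. Already a fixed point.
Sat(A[(crit ∨ alarm) U crit]) = {Send, Recv}
Sat(AX A[(crit ∨ alarm) U crit]) = {s : every successor in {Send, Recv}} = {Req}
Req ∈ Sat(AX A[(crit ∨ alarm) U crit]) = {Req}, so the formula holds at Req.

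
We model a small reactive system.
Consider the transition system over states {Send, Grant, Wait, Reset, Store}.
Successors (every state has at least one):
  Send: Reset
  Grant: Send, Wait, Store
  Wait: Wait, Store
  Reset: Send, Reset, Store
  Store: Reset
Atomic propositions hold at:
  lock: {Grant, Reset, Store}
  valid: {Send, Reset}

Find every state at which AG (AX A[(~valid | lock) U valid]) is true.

{Send, Reset, Store}

Sat(~valid) = {Grant, Wait, Store}
Sat(~valid | lock) = {Grant, Wait, Reset, Store}
A[(~valid | lock) U valid]: least fixpoint, start Z0 = Sat(valid) = {Send, Reset}, add states in Sat(~valid | lock) with every successor in Z. Z1 = {Send, Reset, Store}; fixed.
Sat(A[(~valid | lock) U valid]) = {Send, Reset, Store}
Sat(AX A[(~valid | lock) U valid]) = {s : every successor in {Send, Reset, Store}} = {Send, Reset, Store}
AG (AX A[(~valid | lock) U valid]): greatest fixpoint, start Z0 = {Send, Reset, Store}, keep only states in Sat with every successor in Z. Already a fixed point.
Sat(AG (AX A[(~valid | lock) U valid])) = {Send, Reset, Store}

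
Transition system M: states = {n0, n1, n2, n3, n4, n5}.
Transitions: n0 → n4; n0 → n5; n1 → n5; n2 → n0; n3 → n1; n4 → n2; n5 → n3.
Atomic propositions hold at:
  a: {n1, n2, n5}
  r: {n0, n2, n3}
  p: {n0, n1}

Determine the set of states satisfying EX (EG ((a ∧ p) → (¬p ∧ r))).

{n0, n2, n4}

Sat(a ∧ p) = {n1}
Sat(¬p) = {n2, n3, n4, n5}
Sat(¬p ∧ r) = {n2, n3}
Sat((a ∧ p) → (¬p ∧ r)) = {n0, n2, n3, n4, n5}
EG ((a ∧ p) → (¬p ∧ r)): greatest fixpoint, start Z0 = {n0, n2, n3, n4, n5}, keep only states in Sat with some successor in Z. Z1 = {n0, n2, n4, n5}; Z2 = {n0, n2, n4}; fixed.
Sat(EG ((a ∧ p) → (¬p ∧ r))) = {n0, n2, n4}
Sat(EX (EG ((a ∧ p) → (¬p ∧ r)))) = {s : some successor in {n0, n2, n4}} = {n0, n2, n4}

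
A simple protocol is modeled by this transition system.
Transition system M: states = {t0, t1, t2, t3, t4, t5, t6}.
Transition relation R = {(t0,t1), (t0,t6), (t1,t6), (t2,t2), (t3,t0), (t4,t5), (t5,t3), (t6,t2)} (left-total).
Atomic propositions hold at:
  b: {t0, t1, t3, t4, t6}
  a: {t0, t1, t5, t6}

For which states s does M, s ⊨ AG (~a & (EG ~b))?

{t2}

Sat(~a) = {t2, t3, t4}
Sat(~b) = {t2, t5}
EG ~b: greatest fixpoint, start Z0 = {t2, t5}, keep only states in Sat with some successor in Z. Z1 = {t2}; fixed.
Sat(EG ~b) = {t2}
Sat(~a & (EG ~b)) = {t2}
AG (~a & (EG ~b)): greatest fixpoint, start Z0 = {t2}, keep only states in Sat with every successor in Z. Already a fixed point.
Sat(AG (~a & (EG ~b))) = {t2}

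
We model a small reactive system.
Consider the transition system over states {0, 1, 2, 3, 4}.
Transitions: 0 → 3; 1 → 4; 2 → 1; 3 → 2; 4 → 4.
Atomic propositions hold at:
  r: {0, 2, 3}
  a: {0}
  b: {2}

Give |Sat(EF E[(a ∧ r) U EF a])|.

Sat(a ∧ r) = {0}
EF a: least fixpoint, start Z0 = {0}, add states with some successor in Z. Already a fixed point.
Sat(EF a) = {0}
E[(a ∧ r) U EF a]: least fixpoint, start Z0 = Sat(EF a) = {0}, add states in Sat(a ∧ r) with some successor in Z. Already a fixed point.
Sat(E[(a ∧ r) U EF a]) = {0}
EF E[(a ∧ r) U EF a]: least fixpoint, start Z0 = {0}, add states with some successor in Z. Already a fixed point.
Sat(EF E[(a ∧ r) U EF a]) = {0}
|Sat(EF E[(a ∧ r) U EF a])| = |{0}| = 1.

1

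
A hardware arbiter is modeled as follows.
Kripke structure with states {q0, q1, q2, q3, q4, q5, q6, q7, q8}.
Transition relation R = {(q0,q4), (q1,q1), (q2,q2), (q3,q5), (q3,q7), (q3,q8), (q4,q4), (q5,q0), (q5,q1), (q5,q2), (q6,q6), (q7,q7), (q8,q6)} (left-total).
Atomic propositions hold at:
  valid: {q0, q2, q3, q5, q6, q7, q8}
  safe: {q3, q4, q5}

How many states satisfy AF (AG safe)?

2

AG safe: greatest fixpoint, start Z0 = {q3, q4, q5}, keep only states in Sat with every successor in Z. Z1 = {q4}; fixed.
Sat(AG safe) = {q4}
AF (AG safe): least fixpoint, start Z0 = {q4}, add states with every successor in Z. Z1 = {q0, q4}; fixed.
Sat(AF (AG safe)) = {q0, q4}
|Sat(AF (AG safe))| = |{q0, q4}| = 2.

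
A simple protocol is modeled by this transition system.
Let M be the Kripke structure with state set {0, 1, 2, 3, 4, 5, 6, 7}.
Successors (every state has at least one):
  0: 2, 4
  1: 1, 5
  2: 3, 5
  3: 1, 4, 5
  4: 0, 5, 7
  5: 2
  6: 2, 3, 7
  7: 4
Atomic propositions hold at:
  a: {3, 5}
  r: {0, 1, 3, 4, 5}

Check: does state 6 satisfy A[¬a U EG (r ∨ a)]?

No

Sat(¬a) = {0, 1, 2, 4, 6, 7}
Sat(r ∨ a) = {0, 1, 3, 4, 5}
EG (r ∨ a): greatest fixpoint, start Z0 = {0, 1, 3, 4, 5}, keep only states in Sat with some successor in Z. Z1 = {0, 1, 3, 4}; fixed.
Sat(EG (r ∨ a)) = {0, 1, 3, 4}
A[¬a U EG (r ∨ a)]: least fixpoint, start Z0 = Sat(EG (r ∨ a)) = {0, 1, 3, 4}, add states in Sat(¬a) with every successor in Z. Z1 = {0, 1, 3, 4, 7}; fixed.
Sat(A[¬a U EG (r ∨ a)]) = {0, 1, 3, 4, 7}
6 ∉ Sat(A[¬a U EG (r ∨ a)]) = {0, 1, 3, 4, 7}, so the formula does not hold at 6.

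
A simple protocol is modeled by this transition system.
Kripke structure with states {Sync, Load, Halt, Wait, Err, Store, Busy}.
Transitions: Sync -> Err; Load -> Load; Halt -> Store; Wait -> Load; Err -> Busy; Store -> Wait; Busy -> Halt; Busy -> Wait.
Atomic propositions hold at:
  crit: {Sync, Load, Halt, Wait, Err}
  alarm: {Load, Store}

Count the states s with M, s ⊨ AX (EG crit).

EG crit: greatest fixpoint, start Z0 = {Sync, Load, Halt, Wait, Err}, keep only states in Sat with some successor in Z. Z1 = {Sync, Load, Wait}; Z2 = {Load, Wait}; fixed.
Sat(EG crit) = {Load, Wait}
Sat(AX (EG crit)) = {s : every successor in {Load, Wait}} = {Load, Wait, Store}
|Sat(AX (EG crit))| = |{Load, Wait, Store}| = 3.

3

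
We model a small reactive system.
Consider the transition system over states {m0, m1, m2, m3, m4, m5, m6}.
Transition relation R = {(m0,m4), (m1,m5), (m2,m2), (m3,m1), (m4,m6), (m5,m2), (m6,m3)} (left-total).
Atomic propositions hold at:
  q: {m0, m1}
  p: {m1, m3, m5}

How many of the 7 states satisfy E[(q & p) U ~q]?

6

Sat(q & p) = {m1}
Sat(~q) = {m2, m3, m4, m5, m6}
E[(q & p) U ~q]: least fixpoint, start Z0 = Sat(~q) = {m2, m3, m4, m5, m6}, add states in Sat(q & p) with some successor in Z. Z1 = {m1, m2, m3, m4, m5, m6}; fixed.
Sat(E[(q & p) U ~q]) = {m1, m2, m3, m4, m5, m6}
|Sat(E[(q & p) U ~q])| = |{m1, m2, m3, m4, m5, m6}| = 6.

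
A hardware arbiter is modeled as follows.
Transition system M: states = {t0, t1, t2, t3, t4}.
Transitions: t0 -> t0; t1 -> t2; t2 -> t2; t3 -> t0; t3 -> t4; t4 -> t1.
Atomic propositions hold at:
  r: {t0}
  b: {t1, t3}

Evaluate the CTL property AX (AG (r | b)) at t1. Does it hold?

Sat(r | b) = {t0, t1, t3}
AG (r | b): greatest fixpoint, start Z0 = {t0, t1, t3}, keep only states in Sat with every successor in Z. Z1 = {t0}; fixed.
Sat(AG (r | b)) = {t0}
Sat(AX (AG (r | b))) = {s : every successor in {t0}} = {t0}
t1 ∉ Sat(AX (AG (r | b))) = {t0}, so the formula does not hold at t1.

No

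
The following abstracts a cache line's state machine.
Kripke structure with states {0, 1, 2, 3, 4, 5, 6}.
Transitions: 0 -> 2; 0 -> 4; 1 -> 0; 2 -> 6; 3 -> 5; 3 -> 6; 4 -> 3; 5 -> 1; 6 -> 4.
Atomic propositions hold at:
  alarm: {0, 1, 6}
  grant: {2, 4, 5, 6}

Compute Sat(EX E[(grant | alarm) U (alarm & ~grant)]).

Sat(grant | alarm) = {0, 1, 2, 4, 5, 6}
Sat(~grant) = {0, 1, 3}
Sat(alarm & ~grant) = {0, 1}
E[(grant | alarm) U (alarm & ~grant)]: least fixpoint, start Z0 = Sat((alarm & ~grant)) = {0, 1}, add states in Sat(grant | alarm) with some successor in Z. Z1 = {0, 1, 5}; fixed.
Sat(E[(grant | alarm) U (alarm & ~grant)]) = {0, 1, 5}
Sat(EX E[(grant | alarm) U (alarm & ~grant)]) = {s : some successor in {0, 1, 5}} = {1, 3, 5}

{1, 3, 5}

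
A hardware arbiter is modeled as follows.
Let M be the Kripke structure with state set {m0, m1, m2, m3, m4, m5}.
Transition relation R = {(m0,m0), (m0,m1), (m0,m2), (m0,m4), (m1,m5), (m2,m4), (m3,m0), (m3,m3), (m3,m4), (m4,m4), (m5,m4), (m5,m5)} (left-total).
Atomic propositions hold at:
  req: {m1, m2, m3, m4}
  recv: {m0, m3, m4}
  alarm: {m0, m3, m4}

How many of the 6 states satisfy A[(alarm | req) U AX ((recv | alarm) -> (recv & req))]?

4

Sat(alarm | req) = {m0, m1, m2, m3, m4}
Sat(recv | alarm) = {m0, m3, m4}
Sat(recv & req) = {m3, m4}
Sat((recv | alarm) -> (recv & req)) = {m1, m2, m3, m4, m5}
Sat(AX ((recv | alarm) -> (recv & req))) = {s : every successor in {m1, m2, m3, m4, m5}} = {m1, m2, m4, m5}
A[(alarm | req) U AX ((recv | alarm) -> (recv & req))]: least fixpoint, start Z0 = Sat(AX ((recv | alarm) -> (recv & req))) = {m1, m2, m4, m5}, add states in Sat(alarm | req) with every successor in Z. Already a fixed point.
Sat(A[(alarm | req) U AX ((recv | alarm) -> (recv & req))]) = {m1, m2, m4, m5}
|Sat(A[(alarm | req) U AX ((recv | alarm) -> (recv & req))])| = |{m1, m2, m4, m5}| = 4.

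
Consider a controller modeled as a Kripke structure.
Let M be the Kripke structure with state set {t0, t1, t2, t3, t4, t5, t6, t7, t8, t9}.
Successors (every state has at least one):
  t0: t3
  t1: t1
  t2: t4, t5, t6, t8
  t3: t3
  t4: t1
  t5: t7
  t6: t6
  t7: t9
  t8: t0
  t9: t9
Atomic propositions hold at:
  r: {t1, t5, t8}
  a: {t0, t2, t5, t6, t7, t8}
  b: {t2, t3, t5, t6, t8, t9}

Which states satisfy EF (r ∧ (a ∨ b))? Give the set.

{t2, t5, t8}

Sat(a ∨ b) = {t0, t2, t3, t5, t6, t7, t8, t9}
Sat(r ∧ (a ∨ b)) = {t5, t8}
EF (r ∧ (a ∨ b)): least fixpoint, start Z0 = {t5, t8}, add states with some successor in Z. Z1 = {t2, t5, t8}; fixed.
Sat(EF (r ∧ (a ∨ b))) = {t2, t5, t8}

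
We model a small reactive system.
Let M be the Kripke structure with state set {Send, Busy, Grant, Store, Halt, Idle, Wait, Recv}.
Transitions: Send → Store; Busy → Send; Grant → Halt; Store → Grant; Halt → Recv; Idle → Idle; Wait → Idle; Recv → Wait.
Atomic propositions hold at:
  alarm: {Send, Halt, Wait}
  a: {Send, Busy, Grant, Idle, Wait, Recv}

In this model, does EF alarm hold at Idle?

EF alarm: least fixpoint, start Z0 = {Send, Halt, Wait}, add states with some successor in Z. Z1 = {Send, Busy, Grant, Halt, Wait, Recv}; Z2 = {Send, Busy, Grant, Store, Halt, Wait, Recv}; fixed.
Sat(EF alarm) = {Send, Busy, Grant, Store, Halt, Wait, Recv}
Idle ∉ Sat(EF alarm) = {Send, Busy, Grant, Store, Halt, Wait, Recv}, so the formula does not hold at Idle.

No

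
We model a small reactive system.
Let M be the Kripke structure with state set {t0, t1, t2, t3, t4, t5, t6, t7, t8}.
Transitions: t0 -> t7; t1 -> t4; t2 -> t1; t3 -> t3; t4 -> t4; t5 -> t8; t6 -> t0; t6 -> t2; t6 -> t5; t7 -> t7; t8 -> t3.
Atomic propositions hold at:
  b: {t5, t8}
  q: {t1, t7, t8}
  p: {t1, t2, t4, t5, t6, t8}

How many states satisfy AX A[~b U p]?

4

Sat(~b) = {t0, t1, t2, t3, t4, t6, t7}
A[~b U p]: least fixpoint, start Z0 = Sat(p) = {t1, t2, t4, t5, t6, t8}, add states in Sat(~b) with every successor in Z. Already a fixed point.
Sat(A[~b U p]) = {t1, t2, t4, t5, t6, t8}
Sat(AX A[~b U p]) = {s : every successor in {t1, t2, t4, t5, t6, t8}} = {t1, t2, t4, t5}
|Sat(AX A[~b U p])| = |{t1, t2, t4, t5}| = 4.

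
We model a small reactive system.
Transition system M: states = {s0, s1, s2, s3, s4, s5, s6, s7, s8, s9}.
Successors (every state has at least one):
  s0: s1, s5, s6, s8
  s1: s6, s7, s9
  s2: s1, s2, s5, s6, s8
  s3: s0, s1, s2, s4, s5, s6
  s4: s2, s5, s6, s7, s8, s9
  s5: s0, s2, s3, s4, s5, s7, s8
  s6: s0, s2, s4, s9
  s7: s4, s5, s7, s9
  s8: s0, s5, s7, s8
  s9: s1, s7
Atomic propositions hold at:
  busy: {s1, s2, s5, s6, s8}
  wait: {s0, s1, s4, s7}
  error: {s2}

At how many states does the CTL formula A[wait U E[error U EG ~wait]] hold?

5

Sat(~wait) = {s2, s3, s5, s6, s8, s9}
EG ~wait: greatest fixpoint, start Z0 = {s2, s3, s5, s6, s8, s9}, keep only states in Sat with some successor in Z. Z1 = {s2, s3, s5, s6, s8}; fixed.
Sat(EG ~wait) = {s2, s3, s5, s6, s8}
E[error U EG ~wait]: least fixpoint, start Z0 = Sat(EG ~wait) = {s2, s3, s5, s6, s8}, add states in Sat(error) with some successor in Z. Already a fixed point.
Sat(E[error U EG ~wait]) = {s2, s3, s5, s6, s8}
A[wait U E[error U EG ~wait]]: least fixpoint, start Z0 = Sat(E[error U EG ~wait]) = {s2, s3, s5, s6, s8}, add states in Sat(wait) with every successor in Z. Already a fixed point.
Sat(A[wait U E[error U EG ~wait]]) = {s2, s3, s5, s6, s8}
|Sat(A[wait U E[error U EG ~wait]])| = |{s2, s3, s5, s6, s8}| = 5.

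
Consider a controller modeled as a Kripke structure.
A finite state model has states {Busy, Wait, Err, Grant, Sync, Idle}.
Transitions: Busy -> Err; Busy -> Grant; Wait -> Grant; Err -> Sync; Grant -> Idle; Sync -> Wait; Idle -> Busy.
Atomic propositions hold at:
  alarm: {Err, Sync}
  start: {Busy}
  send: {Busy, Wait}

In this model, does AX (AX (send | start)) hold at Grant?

Yes

Sat(send | start) = {Busy, Wait}
Sat(AX (send | start)) = {s : every successor in {Busy, Wait}} = {Sync, Idle}
Sat(AX (AX (send | start))) = {s : every successor in {Sync, Idle}} = {Err, Grant}
Grant ∈ Sat(AX (AX (send | start))) = {Err, Grant}, so the formula holds at Grant.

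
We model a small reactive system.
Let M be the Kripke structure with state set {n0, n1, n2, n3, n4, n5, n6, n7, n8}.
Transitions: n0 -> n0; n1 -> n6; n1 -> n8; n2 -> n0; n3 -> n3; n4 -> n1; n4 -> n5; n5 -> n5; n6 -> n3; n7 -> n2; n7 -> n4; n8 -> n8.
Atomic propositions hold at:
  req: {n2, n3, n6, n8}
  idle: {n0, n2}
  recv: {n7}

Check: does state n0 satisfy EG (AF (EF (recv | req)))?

No

Sat(recv | req) = {n2, n3, n6, n7, n8}
EF (recv | req): least fixpoint, start Z0 = {n2, n3, n6, n7, n8}, add states with some successor in Z. Z1 = {n1, n2, n3, n6, n7, n8}; Z2 = {n1, n2, n3, n4, n6, n7, n8}; fixed.
Sat(EF (recv | req)) = {n1, n2, n3, n4, n6, n7, n8}
AF (EF (recv | req)): least fixpoint, start Z0 = {n1, n2, n3, n4, n6, n7, n8}, add states with every successor in Z. Already a fixed point.
Sat(AF (EF (recv | req))) = {n1, n2, n3, n4, n6, n7, n8}
EG (AF (EF (recv | req))): greatest fixpoint, start Z0 = {n1, n2, n3, n4, n6, n7, n8}, keep only states in Sat with some successor in Z. Z1 = {n1, n3, n4, n6, n7, n8}; fixed.
Sat(EG (AF (EF (recv | req)))) = {n1, n3, n4, n6, n7, n8}
n0 ∉ Sat(EG (AF (EF (recv | req)))) = {n1, n3, n4, n6, n7, n8}, so the formula does not hold at n0.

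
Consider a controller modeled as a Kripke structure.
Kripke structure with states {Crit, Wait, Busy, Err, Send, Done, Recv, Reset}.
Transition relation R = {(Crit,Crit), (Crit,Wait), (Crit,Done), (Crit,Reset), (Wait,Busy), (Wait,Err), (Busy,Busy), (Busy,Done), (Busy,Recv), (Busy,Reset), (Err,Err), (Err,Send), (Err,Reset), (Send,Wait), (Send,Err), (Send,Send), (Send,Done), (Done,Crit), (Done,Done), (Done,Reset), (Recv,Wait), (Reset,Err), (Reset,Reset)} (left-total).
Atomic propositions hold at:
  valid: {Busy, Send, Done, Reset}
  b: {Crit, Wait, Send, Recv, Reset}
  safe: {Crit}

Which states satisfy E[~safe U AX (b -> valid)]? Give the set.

Sat(~safe) = {Wait, Busy, Err, Send, Done, Recv, Reset}
Sat(b -> valid) = {Busy, Err, Send, Done, Reset}
Sat(AX (b -> valid)) = {s : every successor in {Busy, Err, Send, Done, Reset}} = {Wait, Err, Reset}
E[~safe U AX (b -> valid)]: least fixpoint, start Z0 = Sat(AX (b -> valid)) = {Wait, Err, Reset}, add states in Sat(~safe) with some successor in Z. Z1 = {Wait, Busy, Err, Send, Done, Recv, Reset}; fixed.
Sat(E[~safe U AX (b -> valid)]) = {Wait, Busy, Err, Send, Done, Recv, Reset}

{Wait, Busy, Err, Send, Done, Recv, Reset}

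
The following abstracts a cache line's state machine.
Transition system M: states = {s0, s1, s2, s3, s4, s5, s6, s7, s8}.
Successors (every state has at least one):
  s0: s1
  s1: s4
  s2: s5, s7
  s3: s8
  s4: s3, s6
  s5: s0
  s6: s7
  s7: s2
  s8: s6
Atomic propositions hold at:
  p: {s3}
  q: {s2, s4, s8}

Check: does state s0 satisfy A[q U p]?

A[q U p]: least fixpoint, start Z0 = Sat(p) = {s3}, add states in Sat(q) with every successor in Z. Already a fixed point.
Sat(A[q U p]) = {s3}
s0 ∉ Sat(A[q U p]) = {s3}, so the formula does not hold at s0.

No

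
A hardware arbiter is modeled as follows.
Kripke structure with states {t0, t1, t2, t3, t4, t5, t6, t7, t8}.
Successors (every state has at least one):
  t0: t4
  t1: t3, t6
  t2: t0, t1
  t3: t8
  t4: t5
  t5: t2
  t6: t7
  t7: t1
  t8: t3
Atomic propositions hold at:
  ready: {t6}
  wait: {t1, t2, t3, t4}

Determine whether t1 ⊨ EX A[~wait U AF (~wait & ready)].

Sat(~wait) = {t0, t5, t6, t7, t8}
Sat(~wait & ready) = {t6}
AF (~wait & ready): least fixpoint, start Z0 = {t6}, add states with every successor in Z. Already a fixed point.
Sat(AF (~wait & ready)) = {t6}
A[~wait U AF (~wait & ready)]: least fixpoint, start Z0 = Sat(AF (~wait & ready)) = {t6}, add states in Sat(~wait) with every successor in Z. Already a fixed point.
Sat(A[~wait U AF (~wait & ready)]) = {t6}
Sat(EX A[~wait U AF (~wait & ready)]) = {s : some successor in {t6}} = {t1}
t1 ∈ Sat(EX A[~wait U AF (~wait & ready)]) = {t1}, so the formula holds at t1.

Yes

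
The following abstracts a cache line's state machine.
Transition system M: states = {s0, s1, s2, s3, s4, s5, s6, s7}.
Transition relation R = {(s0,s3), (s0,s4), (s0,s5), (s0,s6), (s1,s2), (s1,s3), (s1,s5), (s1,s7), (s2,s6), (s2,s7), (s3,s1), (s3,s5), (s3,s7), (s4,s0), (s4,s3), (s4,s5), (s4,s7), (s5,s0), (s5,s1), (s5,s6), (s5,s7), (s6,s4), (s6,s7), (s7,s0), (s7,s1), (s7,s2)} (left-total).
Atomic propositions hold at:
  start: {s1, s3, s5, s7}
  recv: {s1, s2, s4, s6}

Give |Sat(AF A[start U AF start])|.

4

AF start: least fixpoint, start Z0 = {s1, s3, s5, s7}, add states with every successor in Z. Already a fixed point.
Sat(AF start) = {s1, s3, s5, s7}
A[start U AF start]: least fixpoint, start Z0 = Sat(AF start) = {s1, s3, s5, s7}, add states in Sat(start) with every successor in Z. Already a fixed point.
Sat(A[start U AF start]) = {s1, s3, s5, s7}
AF A[start U AF start]: least fixpoint, start Z0 = {s1, s3, s5, s7}, add states with every successor in Z. Already a fixed point.
Sat(AF A[start U AF start]) = {s1, s3, s5, s7}
|Sat(AF A[start U AF start])| = |{s1, s3, s5, s7}| = 4.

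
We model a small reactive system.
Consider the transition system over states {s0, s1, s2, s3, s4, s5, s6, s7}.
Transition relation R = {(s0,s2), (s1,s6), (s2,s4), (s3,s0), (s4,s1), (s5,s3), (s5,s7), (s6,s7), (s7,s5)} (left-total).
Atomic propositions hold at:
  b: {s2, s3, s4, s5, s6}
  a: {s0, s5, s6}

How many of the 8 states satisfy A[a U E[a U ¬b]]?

Sat(¬b) = {s0, s1, s7}
E[a U ¬b]: least fixpoint, start Z0 = Sat(¬b) = {s0, s1, s7}, add states in Sat(a) with some successor in Z. Z1 = {s0, s1, s5, s6, s7}; fixed.
Sat(E[a U ¬b]) = {s0, s1, s5, s6, s7}
A[a U E[a U ¬b]]: least fixpoint, start Z0 = Sat(E[a U ¬b]) = {s0, s1, s5, s6, s7}, add states in Sat(a) with every successor in Z. Already a fixed point.
Sat(A[a U E[a U ¬b]]) = {s0, s1, s5, s6, s7}
|Sat(A[a U E[a U ¬b]])| = |{s0, s1, s5, s6, s7}| = 5.

5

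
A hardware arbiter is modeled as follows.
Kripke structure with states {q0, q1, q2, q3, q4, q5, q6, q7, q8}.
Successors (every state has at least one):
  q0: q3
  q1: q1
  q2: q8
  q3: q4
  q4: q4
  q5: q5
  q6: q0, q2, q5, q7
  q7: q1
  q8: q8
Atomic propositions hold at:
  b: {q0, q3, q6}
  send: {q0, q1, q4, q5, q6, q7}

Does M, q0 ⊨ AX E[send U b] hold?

E[send U b]: least fixpoint, start Z0 = Sat(b) = {q0, q3, q6}, add states in Sat(send) with some successor in Z. Already a fixed point.
Sat(E[send U b]) = {q0, q3, q6}
Sat(AX E[send U b]) = {s : every successor in {q0, q3, q6}} = {q0}
q0 ∈ Sat(AX E[send U b]) = {q0}, so the formula holds at q0.

Yes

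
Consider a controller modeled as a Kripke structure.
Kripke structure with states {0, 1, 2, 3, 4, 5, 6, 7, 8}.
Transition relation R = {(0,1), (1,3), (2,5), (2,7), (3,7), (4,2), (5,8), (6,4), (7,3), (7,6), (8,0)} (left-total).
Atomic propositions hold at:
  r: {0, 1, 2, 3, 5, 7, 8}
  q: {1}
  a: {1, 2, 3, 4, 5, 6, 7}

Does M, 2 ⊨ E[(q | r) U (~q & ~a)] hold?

Yes

Sat(q | r) = {0, 1, 2, 3, 5, 7, 8}
Sat(~q) = {0, 2, 3, 4, 5, 6, 7, 8}
Sat(~a) = {0, 8}
Sat(~q & ~a) = {0, 8}
E[(q | r) U (~q & ~a)]: least fixpoint, start Z0 = Sat((~q & ~a)) = {0, 8}, add states in Sat(q | r) with some successor in Z. Z1 = {0, 5, 8}; Z2 = {0, 2, 5, 8}; fixed.
Sat(E[(q | r) U (~q & ~a)]) = {0, 2, 5, 8}
2 ∈ Sat(E[(q | r) U (~q & ~a)]) = {0, 2, 5, 8}, so the formula holds at 2.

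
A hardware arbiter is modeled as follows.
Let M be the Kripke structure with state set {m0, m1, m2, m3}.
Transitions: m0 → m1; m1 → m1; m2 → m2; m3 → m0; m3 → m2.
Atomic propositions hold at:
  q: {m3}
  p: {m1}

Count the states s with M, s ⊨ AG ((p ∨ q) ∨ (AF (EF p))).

Sat(p ∨ q) = {m1, m3}
EF p: least fixpoint, start Z0 = {m1}, add states with some successor in Z. Z1 = {m0, m1}; Z2 = {m0, m1, m3}; fixed.
Sat(EF p) = {m0, m1, m3}
AF (EF p): least fixpoint, start Z0 = {m0, m1, m3}, add states with every successor in Z. Already a fixed point.
Sat(AF (EF p)) = {m0, m1, m3}
Sat((p ∨ q) ∨ (AF (EF p))) = {m0, m1, m3}
AG ((p ∨ q) ∨ (AF (EF p))): greatest fixpoint, start Z0 = {m0, m1, m3}, keep only states in Sat with every successor in Z. Z1 = {m0, m1}; fixed.
Sat(AG ((p ∨ q) ∨ (AF (EF p)))) = {m0, m1}
|Sat(AG ((p ∨ q) ∨ (AF (EF p))))| = |{m0, m1}| = 2.

2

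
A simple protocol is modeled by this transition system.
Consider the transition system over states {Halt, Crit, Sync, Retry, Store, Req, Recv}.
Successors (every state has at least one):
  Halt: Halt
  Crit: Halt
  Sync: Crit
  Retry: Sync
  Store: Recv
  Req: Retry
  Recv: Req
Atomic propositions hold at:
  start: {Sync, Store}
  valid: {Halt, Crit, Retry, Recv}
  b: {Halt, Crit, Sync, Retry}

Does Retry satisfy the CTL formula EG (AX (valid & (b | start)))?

No

Sat(b | start) = {Halt, Crit, Sync, Retry, Store}
Sat(valid & (b | start)) = {Halt, Crit, Retry}
Sat(AX (valid & (b | start))) = {s : every successor in {Halt, Crit, Retry}} = {Halt, Crit, Sync, Req}
EG (AX (valid & (b | start))): greatest fixpoint, start Z0 = {Halt, Crit, Sync, Req}, keep only states in Sat with some successor in Z. Z1 = {Halt, Crit, Sync}; fixed.
Sat(EG (AX (valid & (b | start)))) = {Halt, Crit, Sync}
Retry ∉ Sat(EG (AX (valid & (b | start)))) = {Halt, Crit, Sync}, so the formula does not hold at Retry.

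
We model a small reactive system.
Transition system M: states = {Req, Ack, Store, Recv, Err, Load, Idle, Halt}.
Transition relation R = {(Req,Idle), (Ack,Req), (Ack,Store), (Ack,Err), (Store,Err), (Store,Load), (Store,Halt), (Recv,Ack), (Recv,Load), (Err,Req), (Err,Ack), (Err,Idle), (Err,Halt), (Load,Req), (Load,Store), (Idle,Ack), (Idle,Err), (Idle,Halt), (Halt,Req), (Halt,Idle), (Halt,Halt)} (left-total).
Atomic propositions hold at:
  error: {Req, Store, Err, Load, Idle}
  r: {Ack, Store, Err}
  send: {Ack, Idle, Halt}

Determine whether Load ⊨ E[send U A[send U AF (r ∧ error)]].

Sat(r ∧ error) = {Store, Err}
AF (r ∧ error): least fixpoint, start Z0 = {Store, Err}, add states with every successor in Z. Already a fixed point.
Sat(AF (r ∧ error)) = {Store, Err}
A[send U AF (r ∧ error)]: least fixpoint, start Z0 = Sat(AF (r ∧ error)) = {Store, Err}, add states in Sat(send) with every successor in Z. Already a fixed point.
Sat(A[send U AF (r ∧ error)]) = {Store, Err}
E[send U A[send U AF (r ∧ error)]]: least fixpoint, start Z0 = Sat(A[send U AF (r ∧ error)]) = {Store, Err}, add states in Sat(send) with some successor in Z. Z1 = {Ack, Store, Err, Idle}; Z2 = {Ack, Store, Err, Idle, Halt}; fixed.
Sat(E[send U A[send U AF (r ∧ error)]]) = {Ack, Store, Err, Idle, Halt}
Load ∉ Sat(E[send U A[send U AF (r ∧ error)]]) = {Ack, Store, Err, Idle, Halt}, so the formula does not hold at Load.

No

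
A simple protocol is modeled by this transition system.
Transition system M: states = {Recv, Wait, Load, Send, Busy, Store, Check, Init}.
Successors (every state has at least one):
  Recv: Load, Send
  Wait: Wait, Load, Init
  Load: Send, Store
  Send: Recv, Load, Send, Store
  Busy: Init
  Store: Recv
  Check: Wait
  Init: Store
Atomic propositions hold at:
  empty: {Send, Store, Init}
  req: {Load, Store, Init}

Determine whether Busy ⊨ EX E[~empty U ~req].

Sat(~empty) = {Recv, Wait, Load, Busy, Check}
Sat(~req) = {Recv, Wait, Send, Busy, Check}
E[~empty U ~req]: least fixpoint, start Z0 = Sat(~req) = {Recv, Wait, Send, Busy, Check}, add states in Sat(~empty) with some successor in Z. Z1 = {Recv, Wait, Load, Send, Busy, Check}; fixed.
Sat(E[~empty U ~req]) = {Recv, Wait, Load, Send, Busy, Check}
Sat(EX E[~empty U ~req]) = {s : some successor in {Recv, Wait, Load, Send, Busy, Check}} = {Recv, Wait, Load, Send, Store, Check}
Busy ∉ Sat(EX E[~empty U ~req]) = {Recv, Wait, Load, Send, Store, Check}, so the formula does not hold at Busy.

No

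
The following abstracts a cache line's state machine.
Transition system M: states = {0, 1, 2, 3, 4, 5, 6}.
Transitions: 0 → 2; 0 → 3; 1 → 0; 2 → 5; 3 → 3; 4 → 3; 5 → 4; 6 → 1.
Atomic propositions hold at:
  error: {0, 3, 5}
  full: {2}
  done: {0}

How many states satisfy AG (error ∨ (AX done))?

Sat(AX done) = {s : every successor in {0}} = {1}
Sat(error ∨ (AX done)) = {0, 1, 3, 5}
AG (error ∨ (AX done)): greatest fixpoint, start Z0 = {0, 1, 3, 5}, keep only states in Sat with every successor in Z. Z1 = {1, 3}; Z2 = {3}; fixed.
Sat(AG (error ∨ (AX done))) = {3}
|Sat(AG (error ∨ (AX done)))| = |{3}| = 1.

1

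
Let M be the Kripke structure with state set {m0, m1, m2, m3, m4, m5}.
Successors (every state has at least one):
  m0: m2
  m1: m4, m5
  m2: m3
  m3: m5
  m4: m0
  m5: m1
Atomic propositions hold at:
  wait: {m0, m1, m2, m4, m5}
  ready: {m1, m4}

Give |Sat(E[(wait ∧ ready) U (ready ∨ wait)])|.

Sat(wait ∧ ready) = {m1, m4}
Sat(ready ∨ wait) = {m0, m1, m2, m4, m5}
E[(wait ∧ ready) U (ready ∨ wait)]: least fixpoint, start Z0 = Sat((ready ∨ wait)) = {m0, m1, m2, m4, m5}, add states in Sat(wait ∧ ready) with some successor in Z. Already a fixed point.
Sat(E[(wait ∧ ready) U (ready ∨ wait)]) = {m0, m1, m2, m4, m5}
|Sat(E[(wait ∧ ready) U (ready ∨ wait)])| = |{m0, m1, m2, m4, m5}| = 5.

5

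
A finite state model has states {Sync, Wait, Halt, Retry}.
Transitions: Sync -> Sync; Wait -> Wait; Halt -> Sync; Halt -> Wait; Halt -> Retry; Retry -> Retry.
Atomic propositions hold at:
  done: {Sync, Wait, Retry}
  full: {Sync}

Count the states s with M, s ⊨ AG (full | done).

3

Sat(full | done) = {Sync, Wait, Retry}
AG (full | done): greatest fixpoint, start Z0 = {Sync, Wait, Retry}, keep only states in Sat with every successor in Z. Already a fixed point.
Sat(AG (full | done)) = {Sync, Wait, Retry}
|Sat(AG (full | done))| = |{Sync, Wait, Retry}| = 3.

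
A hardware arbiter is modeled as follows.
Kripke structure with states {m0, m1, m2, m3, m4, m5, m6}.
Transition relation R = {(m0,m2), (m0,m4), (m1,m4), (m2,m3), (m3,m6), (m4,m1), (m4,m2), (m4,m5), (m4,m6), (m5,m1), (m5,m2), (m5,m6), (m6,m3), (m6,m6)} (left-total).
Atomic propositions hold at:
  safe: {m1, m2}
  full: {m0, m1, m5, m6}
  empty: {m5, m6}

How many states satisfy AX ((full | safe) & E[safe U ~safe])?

3

Sat(full | safe) = {m0, m1, m2, m5, m6}
Sat(~safe) = {m0, m3, m4, m5, m6}
E[safe U ~safe]: least fixpoint, start Z0 = Sat(~safe) = {m0, m3, m4, m5, m6}, add states in Sat(safe) with some successor in Z. Z1 = {m0, m1, m2, m3, m4, m5, m6}; fixed.
Sat(E[safe U ~safe]) = {m0, m1, m2, m3, m4, m5, m6}
Sat((full | safe) & E[safe U ~safe]) = {m0, m1, m2, m5, m6}
Sat(AX ((full | safe) & E[safe U ~safe])) = {s : every successor in {m0, m1, m2, m5, m6}} = {m3, m4, m5}
|Sat(AX ((full | safe) & E[safe U ~safe]))| = |{m3, m4, m5}| = 3.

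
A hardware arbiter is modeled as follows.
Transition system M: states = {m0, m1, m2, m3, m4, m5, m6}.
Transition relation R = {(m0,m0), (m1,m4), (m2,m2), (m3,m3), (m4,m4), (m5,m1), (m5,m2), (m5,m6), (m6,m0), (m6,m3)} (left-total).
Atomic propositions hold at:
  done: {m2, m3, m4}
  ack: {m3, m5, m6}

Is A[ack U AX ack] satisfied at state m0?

No

Sat(AX ack) = {s : every successor in {m3, m5, m6}} = {m3}
A[ack U AX ack]: least fixpoint, start Z0 = Sat(AX ack) = {m3}, add states in Sat(ack) with every successor in Z. Already a fixed point.
Sat(A[ack U AX ack]) = {m3}
m0 ∉ Sat(A[ack U AX ack]) = {m3}, so the formula does not hold at m0.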